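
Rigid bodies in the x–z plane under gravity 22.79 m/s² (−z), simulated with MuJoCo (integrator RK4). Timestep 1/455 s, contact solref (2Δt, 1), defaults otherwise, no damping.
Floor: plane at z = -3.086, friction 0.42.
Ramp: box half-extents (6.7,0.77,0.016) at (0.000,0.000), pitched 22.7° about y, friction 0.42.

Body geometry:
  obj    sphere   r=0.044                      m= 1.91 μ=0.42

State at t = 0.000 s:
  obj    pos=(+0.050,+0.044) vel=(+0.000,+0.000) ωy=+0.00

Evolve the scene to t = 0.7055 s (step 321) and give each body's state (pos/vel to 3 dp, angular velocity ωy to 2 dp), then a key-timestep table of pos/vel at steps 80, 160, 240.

State at t = 0.7055 s:
  obj    pos=(+1.492,-0.559) vel=(+4.089,-1.710) ωy=+100.72

Key-timestep trajectory:
   step    t(s)  obj.x    obj.z    obj.vx   obj.vz 
     80  0.1758   +0.140  +0.007  +1.019  -0.426
    160  0.3516   +0.408  -0.106  +2.038  -0.853
    240  0.5275   +0.856  -0.293  +3.057  -1.279


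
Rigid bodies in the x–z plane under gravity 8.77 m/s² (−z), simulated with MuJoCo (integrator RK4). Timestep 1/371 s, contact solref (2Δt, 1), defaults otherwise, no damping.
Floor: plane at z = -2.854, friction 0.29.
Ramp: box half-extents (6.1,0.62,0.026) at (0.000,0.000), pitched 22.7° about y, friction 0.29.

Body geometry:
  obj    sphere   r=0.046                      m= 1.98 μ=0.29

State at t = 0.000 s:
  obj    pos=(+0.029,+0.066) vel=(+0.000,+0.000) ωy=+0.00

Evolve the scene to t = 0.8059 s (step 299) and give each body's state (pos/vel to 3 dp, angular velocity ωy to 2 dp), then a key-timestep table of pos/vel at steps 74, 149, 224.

State at t = 0.8059 s:
  obj    pos=(+0.753,-0.237) vel=(+1.797,-0.752) ωy=+42.35

Key-timestep trajectory:
   step    t(s)  obj.x    obj.z    obj.vx   obj.vz 
     74  0.1995   +0.073  +0.047  +0.445  -0.186
    149  0.4016   +0.209  -0.009  +0.896  -0.375
    224  0.6038   +0.436  -0.104  +1.347  -0.563


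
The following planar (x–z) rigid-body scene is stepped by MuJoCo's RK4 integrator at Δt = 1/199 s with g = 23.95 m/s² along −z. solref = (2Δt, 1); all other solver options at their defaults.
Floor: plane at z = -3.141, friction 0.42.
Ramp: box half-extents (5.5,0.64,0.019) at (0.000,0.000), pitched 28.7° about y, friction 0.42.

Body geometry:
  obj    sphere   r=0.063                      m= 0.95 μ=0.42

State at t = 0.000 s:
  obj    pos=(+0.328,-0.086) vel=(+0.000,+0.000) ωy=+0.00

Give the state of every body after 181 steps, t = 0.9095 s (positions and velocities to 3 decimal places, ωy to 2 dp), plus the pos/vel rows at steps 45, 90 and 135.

State at t = 0.9095 s:
  obj    pos=(+3.309,-1.718) vel=(+6.554,-3.588) ωy=+118.59

Key-timestep trajectory:
   step    t(s)  obj.x    obj.z    obj.vx   obj.vz 
     45  0.2261   +0.512  -0.187  +1.630  -0.892
     90  0.4523   +1.065  -0.490  +3.259  -1.784
    135  0.6784   +1.986  -0.994  +4.888  -2.676


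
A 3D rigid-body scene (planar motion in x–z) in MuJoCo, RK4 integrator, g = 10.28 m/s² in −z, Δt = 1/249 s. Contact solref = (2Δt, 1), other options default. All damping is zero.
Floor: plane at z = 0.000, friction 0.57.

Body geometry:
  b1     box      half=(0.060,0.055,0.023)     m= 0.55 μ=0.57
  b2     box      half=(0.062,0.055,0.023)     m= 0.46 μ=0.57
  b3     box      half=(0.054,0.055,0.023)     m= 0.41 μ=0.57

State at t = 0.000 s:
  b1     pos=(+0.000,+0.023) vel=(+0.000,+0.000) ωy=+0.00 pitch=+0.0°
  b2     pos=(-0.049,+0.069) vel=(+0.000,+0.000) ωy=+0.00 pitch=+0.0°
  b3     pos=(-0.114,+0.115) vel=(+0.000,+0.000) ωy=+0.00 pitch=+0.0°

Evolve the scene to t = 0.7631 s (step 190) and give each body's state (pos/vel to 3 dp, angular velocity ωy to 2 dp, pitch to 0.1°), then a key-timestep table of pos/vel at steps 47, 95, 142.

State at t = 0.7631 s:
  b1     pos=(+0.000,+0.023) vel=(+0.000,+0.000) ωy=+0.00 pitch=+0.0°
  b2     pos=(-0.075,+0.064) vel=(+0.000,+0.000) ωy=+0.01 pitch=-54.7°
  b3     pos=(-0.150,+0.054) vel=(+0.000,+0.000) ωy=+0.01 pitch=-44.0°

Key-timestep trajectory:
   step    t(s)  b1.x    b1.z    b1.vx   b1.vz   b2.x    b2.z    b2.vx   b2.vz   b3.x    b3.z    b3.vx   b3.vz 
     47  0.1888   +0.000  +0.023  +0.000  +0.000   -0.070  +0.069  -0.237  -0.140   -0.152  +0.051  -0.077  -0.163
     95  0.3815   +0.000  +0.023  +0.000  +0.000   -0.082  +0.066  +0.075  -0.007   -0.154  +0.055  +0.038  -0.013
    142  0.5703   +0.000  +0.023  +0.000  +0.000   -0.075  +0.064  +0.000  +0.000   -0.150  +0.054  +0.000  +0.000


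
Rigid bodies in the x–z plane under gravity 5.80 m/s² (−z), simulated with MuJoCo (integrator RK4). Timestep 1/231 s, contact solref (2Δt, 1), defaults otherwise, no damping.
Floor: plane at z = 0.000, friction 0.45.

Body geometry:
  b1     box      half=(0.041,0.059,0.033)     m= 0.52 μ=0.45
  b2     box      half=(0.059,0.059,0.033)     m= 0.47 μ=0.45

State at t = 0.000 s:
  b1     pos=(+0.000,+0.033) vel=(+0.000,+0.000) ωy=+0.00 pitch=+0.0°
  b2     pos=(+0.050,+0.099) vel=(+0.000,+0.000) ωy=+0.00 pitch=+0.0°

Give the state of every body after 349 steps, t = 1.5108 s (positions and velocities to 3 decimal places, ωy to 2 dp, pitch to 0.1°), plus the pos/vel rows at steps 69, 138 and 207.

State at t = 1.5108 s:
  b1     pos=(+0.000,+0.033) vel=(+0.000,+0.000) ωy=+0.00 pitch=+0.0°
  b2     pos=(+0.109,+0.059) vel=(+0.000,+0.000) ωy=+0.00 pitch=+90.0°

Key-timestep trajectory:
   step    t(s)  b1.x    b1.z    b1.vx   b1.vz   b2.x    b2.z    b2.vx   b2.vz 
     69  0.2987   +0.000  +0.033  +0.000  +0.000   +0.082  +0.066  +0.280  +0.026
    138  0.5974   +0.000  +0.033  +0.000  +0.000   +0.129  +0.066  -0.004  -0.001
    207  0.8961   +0.000  +0.033  +0.000  +0.000   +0.103  +0.062  +0.017  -0.008


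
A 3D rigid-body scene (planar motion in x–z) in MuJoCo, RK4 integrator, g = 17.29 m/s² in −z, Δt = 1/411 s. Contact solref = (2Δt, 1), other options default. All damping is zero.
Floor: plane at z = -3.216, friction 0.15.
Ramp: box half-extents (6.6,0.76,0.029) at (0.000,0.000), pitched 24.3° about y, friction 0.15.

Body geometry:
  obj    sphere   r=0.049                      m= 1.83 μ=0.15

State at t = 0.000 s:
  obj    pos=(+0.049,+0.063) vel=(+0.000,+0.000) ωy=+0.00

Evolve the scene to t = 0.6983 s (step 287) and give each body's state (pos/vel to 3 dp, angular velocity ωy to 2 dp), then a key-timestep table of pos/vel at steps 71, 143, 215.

State at t = 0.6983 s:
  obj    pos=(+1.179,-0.447) vel=(+3.235,-1.461) ωy=+72.41

Key-timestep trajectory:
   step    t(s)  obj.x    obj.z    obj.vx   obj.vz 
     71  0.1727   +0.118  +0.032  +0.800  -0.361
    143  0.3479   +0.330  -0.063  +1.612  -0.728
    215  0.5231   +0.683  -0.223  +2.423  -1.094


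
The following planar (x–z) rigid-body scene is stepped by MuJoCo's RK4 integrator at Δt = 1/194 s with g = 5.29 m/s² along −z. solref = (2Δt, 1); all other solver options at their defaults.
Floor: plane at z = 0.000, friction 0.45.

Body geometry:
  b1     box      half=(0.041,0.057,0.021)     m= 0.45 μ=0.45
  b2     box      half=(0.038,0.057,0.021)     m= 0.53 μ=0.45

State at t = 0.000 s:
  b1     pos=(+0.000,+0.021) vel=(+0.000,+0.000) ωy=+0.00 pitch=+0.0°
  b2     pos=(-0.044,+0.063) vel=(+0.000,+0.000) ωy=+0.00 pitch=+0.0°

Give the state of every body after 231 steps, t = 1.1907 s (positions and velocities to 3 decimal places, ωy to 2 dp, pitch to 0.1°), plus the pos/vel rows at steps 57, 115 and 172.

State at t = 1.1907 s:
  b1     pos=(+0.000,+0.021) vel=(+0.000,+0.000) ωy=+0.00 pitch=+0.0°
  b2     pos=(-0.081,+0.038) vel=(+0.000,+0.000) ωy=-0.01 pitch=-90.0°

Key-timestep trajectory:
   step    t(s)  b1.x    b1.z    b1.vx   b1.vz   b2.x    b2.z    b2.vx   b2.vz 
     57  0.2938   +0.000  +0.021  +0.000  +0.000   -0.064  +0.044  -0.139  -0.367
    115  0.5928   +0.000  +0.021  +0.000  +0.000   -0.097  +0.043  +0.001  +0.000
    172  0.8866   +0.000  +0.021  +0.000  +0.000   -0.077  +0.040  +0.002  +0.001


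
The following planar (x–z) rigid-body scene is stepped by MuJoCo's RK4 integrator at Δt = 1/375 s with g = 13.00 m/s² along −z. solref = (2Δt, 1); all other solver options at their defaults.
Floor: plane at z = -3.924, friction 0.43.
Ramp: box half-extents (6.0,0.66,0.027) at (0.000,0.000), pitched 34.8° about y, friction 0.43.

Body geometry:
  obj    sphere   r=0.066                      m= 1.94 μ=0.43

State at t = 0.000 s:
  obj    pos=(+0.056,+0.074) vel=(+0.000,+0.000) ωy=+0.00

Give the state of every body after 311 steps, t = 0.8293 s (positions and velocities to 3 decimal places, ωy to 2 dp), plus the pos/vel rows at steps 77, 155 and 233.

State at t = 0.8293 s:
  obj    pos=(+1.553,-0.966) vel=(+3.609,-2.508) ωy=+66.58

Key-timestep trajectory:
   step    t(s)  obj.x    obj.z    obj.vx   obj.vz 
     77  0.2053   +0.148  +0.010  +0.894  -0.621
    155  0.4133   +0.428  -0.184  +1.799  -1.250
    233  0.6213   +0.896  -0.510  +2.704  -1.879


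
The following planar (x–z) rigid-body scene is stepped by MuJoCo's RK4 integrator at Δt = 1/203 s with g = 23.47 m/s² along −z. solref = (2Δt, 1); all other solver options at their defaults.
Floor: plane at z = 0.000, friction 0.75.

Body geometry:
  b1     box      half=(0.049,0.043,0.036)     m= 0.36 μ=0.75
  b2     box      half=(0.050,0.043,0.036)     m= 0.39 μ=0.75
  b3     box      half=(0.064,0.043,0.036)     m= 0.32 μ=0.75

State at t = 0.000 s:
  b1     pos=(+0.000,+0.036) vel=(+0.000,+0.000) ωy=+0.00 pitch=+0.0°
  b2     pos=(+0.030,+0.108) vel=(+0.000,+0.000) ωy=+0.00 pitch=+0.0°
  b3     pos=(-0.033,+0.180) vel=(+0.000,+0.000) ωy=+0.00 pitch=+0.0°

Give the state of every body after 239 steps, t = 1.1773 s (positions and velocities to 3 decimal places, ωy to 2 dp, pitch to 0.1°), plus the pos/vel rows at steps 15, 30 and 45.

State at t = 1.1773 s:
  b1     pos=(+0.000,+0.036) vel=(+0.000,+0.000) ωy=+0.00 pitch=+0.0°
  b2     pos=(+0.030,+0.108) vel=(+0.000,+0.000) ωy=+0.00 pitch=+0.1°
  b3     pos=(-0.118,+0.064) vel=(+0.000,+0.000) ωy=+0.00 pitch=-90.0°

Key-timestep trajectory:
   step    t(s)  b1.x    b1.z    b1.vx   b1.vz   b2.x    b2.z    b2.vx   b2.vz   b3.x    b3.z    b3.vx   b3.vz 
     15  0.0739   +0.000  +0.036  +0.001  +0.001   +0.030  +0.108  +0.001  +0.001   -0.042  +0.175  -0.259  -0.229
     30  0.1478   +0.000  +0.036  +0.013  -0.002   +0.030  +0.108  +0.012  -0.002   -0.068  +0.127  -0.717  -0.864
     45  0.2217   +0.000  +0.036  +0.000  +0.000   +0.030  +0.108  +0.000  +0.000   -0.120  +0.059  +0.079  +0.287


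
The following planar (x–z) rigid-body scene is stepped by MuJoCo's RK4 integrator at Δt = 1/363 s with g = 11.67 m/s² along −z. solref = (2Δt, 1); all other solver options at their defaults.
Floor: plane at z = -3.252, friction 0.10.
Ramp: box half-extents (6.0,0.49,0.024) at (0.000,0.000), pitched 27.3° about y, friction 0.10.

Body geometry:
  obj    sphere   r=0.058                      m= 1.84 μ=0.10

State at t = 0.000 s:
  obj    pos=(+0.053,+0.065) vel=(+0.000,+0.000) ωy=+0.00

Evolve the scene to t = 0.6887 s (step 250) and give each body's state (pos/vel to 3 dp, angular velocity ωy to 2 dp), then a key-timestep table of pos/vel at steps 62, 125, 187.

State at t = 0.6887 s:
  obj    pos=(+0.962,-0.404) vel=(+2.647,-1.349) ωy=+30.85

Key-timestep trajectory:
   step    t(s)  obj.x    obj.z    obj.vx   obj.vz 
     62  0.1708   +0.109  +0.036  +0.654  -0.339
    125  0.3444   +0.280  -0.052  +1.316  -0.692
    187  0.5152   +0.562  -0.198  +1.983  -1.001


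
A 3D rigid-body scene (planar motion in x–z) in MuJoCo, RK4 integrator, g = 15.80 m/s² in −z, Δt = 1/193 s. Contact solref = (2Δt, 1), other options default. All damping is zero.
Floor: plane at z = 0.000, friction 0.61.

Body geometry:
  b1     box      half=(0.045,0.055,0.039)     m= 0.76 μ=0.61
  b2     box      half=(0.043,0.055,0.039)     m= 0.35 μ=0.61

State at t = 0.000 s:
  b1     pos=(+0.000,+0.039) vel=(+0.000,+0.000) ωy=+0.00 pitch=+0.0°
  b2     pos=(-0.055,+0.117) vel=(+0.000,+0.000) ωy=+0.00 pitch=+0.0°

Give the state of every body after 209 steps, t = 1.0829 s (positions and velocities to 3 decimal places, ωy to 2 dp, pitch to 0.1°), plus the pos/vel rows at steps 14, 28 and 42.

State at t = 1.0829 s:
  b1     pos=(+0.000,+0.039) vel=(+0.000,+0.000) ωy=+0.00 pitch=+0.0°
  b2     pos=(-0.100,+0.043) vel=(+0.000,+0.000) ωy=+0.00 pitch=-90.0°

Key-timestep trajectory:
   step    t(s)  b1.x    b1.z    b1.vx   b1.vz   b2.x    b2.z    b2.vx   b2.vz 
     14  0.0725   +0.000  +0.039  +0.000  +0.000   -0.061  +0.115  -0.178  -0.112
     28  0.1451   +0.000  +0.039  +0.000  +0.000   -0.082  +0.095  -0.346  -0.590
     42  0.2176   +0.000  +0.039  +0.000  +0.000   -0.102  +0.040  +0.069  +0.168


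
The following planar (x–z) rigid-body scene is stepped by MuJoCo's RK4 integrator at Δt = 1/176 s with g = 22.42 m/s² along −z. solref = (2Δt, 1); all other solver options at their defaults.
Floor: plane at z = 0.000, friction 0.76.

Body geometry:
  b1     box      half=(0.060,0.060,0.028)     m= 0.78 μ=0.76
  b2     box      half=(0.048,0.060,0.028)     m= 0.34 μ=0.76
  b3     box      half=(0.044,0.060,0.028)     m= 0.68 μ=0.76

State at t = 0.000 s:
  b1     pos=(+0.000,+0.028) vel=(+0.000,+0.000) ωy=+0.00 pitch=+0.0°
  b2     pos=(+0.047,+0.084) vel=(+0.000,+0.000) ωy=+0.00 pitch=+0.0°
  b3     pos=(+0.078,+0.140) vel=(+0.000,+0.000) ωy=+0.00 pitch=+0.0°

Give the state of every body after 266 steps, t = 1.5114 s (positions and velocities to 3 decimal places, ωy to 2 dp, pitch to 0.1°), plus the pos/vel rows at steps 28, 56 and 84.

State at t = 1.5114 s:
  b1     pos=(+0.000,+0.028) vel=(+0.000,+0.000) ωy=+0.00 pitch=+0.0°
  b2     pos=(+0.093,+0.048) vel=(+0.000,+0.000) ωy=+0.00 pitch=+90.0°
  b3     pos=(+0.171,+0.044) vel=(+0.000,+0.000) ωy=+0.00 pitch=+90.0°

Key-timestep trajectory:
   step    t(s)  b1.x    b1.z    b1.vx   b1.vz   b2.x    b2.z    b2.vx   b2.vz   b3.x    b3.z    b3.vx   b3.vz 
     28  0.1591   +0.000  +0.028  -0.001  +0.000   +0.064  +0.087  +0.316  -0.037   +0.122  +0.116  +0.636  -0.636
     56  0.3182   +0.000  +0.028  +0.000  +0.000   +0.093  +0.048  +0.004  +0.003   +0.190  +0.051  +0.062  +0.010
     84  0.4773   +0.000  +0.028  +0.000  +0.000   +0.093  +0.048  +0.000  +0.000   +0.166  +0.045  -0.033  +0.084


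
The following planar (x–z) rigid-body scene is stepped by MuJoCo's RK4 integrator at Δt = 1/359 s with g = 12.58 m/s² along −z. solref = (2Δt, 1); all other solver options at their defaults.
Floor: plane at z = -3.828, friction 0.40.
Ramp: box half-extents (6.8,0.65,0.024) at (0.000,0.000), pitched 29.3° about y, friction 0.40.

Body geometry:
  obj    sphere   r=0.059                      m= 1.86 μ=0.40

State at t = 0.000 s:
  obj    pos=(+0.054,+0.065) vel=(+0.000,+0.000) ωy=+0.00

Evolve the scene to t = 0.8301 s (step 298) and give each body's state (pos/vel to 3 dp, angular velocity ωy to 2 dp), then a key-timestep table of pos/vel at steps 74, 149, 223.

State at t = 0.8301 s:
  obj    pos=(+1.375,-0.677) vel=(+3.183,-1.786) ωy=+61.86

Key-timestep trajectory:
   step    t(s)  obj.x    obj.z    obj.vx   obj.vz 
     74  0.2061   +0.135  +0.019  +0.791  -0.444
    149  0.4150   +0.384  -0.121  +1.592  -0.893
    223  0.6212   +0.794  -0.350  +2.382  -1.337


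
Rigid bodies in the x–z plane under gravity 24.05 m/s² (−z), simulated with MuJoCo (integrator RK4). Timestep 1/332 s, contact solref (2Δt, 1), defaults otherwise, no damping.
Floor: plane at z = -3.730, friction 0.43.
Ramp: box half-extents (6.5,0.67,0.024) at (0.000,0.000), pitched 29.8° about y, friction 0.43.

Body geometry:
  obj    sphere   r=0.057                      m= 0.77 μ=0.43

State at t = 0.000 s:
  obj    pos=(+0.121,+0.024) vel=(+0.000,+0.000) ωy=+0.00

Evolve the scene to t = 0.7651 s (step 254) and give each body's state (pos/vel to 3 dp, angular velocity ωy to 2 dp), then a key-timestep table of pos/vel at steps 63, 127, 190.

State at t = 0.7651 s:
  obj    pos=(+2.289,-1.218) vel=(+5.668,-3.246) ωy=+114.58

Key-timestep trajectory:
   step    t(s)  obj.x    obj.z    obj.vx   obj.vz 
     63  0.1898   +0.254  -0.052  +1.406  -0.805
    127  0.3825   +0.663  -0.286  +2.834  -1.623
    190  0.5723   +1.334  -0.671  +4.240  -2.428


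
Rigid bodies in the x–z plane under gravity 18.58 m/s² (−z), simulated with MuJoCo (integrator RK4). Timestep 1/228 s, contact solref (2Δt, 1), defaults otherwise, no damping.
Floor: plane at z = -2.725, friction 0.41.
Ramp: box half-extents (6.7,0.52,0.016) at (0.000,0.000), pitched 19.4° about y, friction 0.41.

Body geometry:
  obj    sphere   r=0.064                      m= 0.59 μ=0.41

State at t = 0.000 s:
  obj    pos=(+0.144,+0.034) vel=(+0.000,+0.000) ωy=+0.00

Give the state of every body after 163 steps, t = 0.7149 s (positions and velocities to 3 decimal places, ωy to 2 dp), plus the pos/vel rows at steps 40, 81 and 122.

State at t = 0.7149 s:
  obj    pos=(+1.207,-0.340) vel=(+2.973,-1.047) ωy=+49.23

Key-timestep trajectory:
   step    t(s)  obj.x    obj.z    obj.vx   obj.vz 
     40  0.1754   +0.208  +0.012  +0.730  -0.257
     81  0.3553   +0.406  -0.058  +1.477  -0.520
    122  0.5351   +0.739  -0.176  +2.225  -0.784


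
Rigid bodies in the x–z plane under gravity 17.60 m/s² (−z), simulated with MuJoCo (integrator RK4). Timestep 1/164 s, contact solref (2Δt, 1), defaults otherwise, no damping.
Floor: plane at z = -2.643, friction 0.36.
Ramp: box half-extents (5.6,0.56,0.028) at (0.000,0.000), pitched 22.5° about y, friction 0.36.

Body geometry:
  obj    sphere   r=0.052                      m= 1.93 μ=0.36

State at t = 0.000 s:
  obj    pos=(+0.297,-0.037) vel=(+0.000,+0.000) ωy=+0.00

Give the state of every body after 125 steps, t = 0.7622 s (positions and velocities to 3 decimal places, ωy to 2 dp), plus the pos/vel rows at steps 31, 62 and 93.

State at t = 0.7622 s:
  obj    pos=(+1.588,-0.571) vel=(+3.388,-1.403) ωy=+70.50

Key-timestep trajectory:
   step    t(s)  obj.x    obj.z    obj.vx   obj.vz 
     31  0.1890   +0.377  -0.069  +0.840  -0.348
     62  0.3780   +0.615  -0.168  +1.680  -0.696
     93  0.5671   +1.012  -0.333  +2.520  -1.044


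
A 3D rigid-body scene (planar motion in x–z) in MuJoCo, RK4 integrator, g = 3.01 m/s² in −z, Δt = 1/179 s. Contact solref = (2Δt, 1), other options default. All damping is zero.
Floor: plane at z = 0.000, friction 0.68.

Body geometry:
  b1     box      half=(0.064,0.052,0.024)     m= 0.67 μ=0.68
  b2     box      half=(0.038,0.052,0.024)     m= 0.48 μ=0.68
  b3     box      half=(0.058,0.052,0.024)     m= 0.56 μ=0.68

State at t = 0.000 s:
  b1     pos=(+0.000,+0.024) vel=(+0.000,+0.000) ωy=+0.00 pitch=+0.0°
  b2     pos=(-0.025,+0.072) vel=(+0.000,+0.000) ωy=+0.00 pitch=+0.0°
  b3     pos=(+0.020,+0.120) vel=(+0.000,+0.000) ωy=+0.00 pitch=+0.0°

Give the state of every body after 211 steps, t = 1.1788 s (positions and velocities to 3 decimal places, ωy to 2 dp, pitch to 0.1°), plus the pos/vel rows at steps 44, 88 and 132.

State at t = 1.1788 s:
  b1     pos=(+0.000,+0.024) vel=(+0.000,+0.000) ωy=+0.00 pitch=+0.0°
  b2     pos=(-0.025,+0.072) vel=(+0.000,+0.000) ωy=+0.00 pitch=+0.0°
  b3     pos=(+0.035,+0.107) vel=(+0.000,+0.000) ωy=-0.01 pitch=+47.2°

Key-timestep trajectory:
   step    t(s)  b1.x    b1.z    b1.vx   b1.vz   b2.x    b2.z    b2.vx   b2.vz   b3.x    b3.z    b3.vx   b3.vz 
     44  0.2458   +0.000  +0.024  +0.000  +0.000   -0.025  +0.072  +0.000  +0.000   +0.029  +0.115  +0.074  -0.061
     88  0.4916   +0.000  +0.024  +0.000  +0.000   -0.025  +0.072  +0.000  +0.000   +0.045  +0.110  +0.026  +0.005
    132  0.7374   +0.000  +0.024  +0.000  +0.000   -0.025  +0.072  +0.000  +0.000   +0.040  +0.108  -0.076  -0.021


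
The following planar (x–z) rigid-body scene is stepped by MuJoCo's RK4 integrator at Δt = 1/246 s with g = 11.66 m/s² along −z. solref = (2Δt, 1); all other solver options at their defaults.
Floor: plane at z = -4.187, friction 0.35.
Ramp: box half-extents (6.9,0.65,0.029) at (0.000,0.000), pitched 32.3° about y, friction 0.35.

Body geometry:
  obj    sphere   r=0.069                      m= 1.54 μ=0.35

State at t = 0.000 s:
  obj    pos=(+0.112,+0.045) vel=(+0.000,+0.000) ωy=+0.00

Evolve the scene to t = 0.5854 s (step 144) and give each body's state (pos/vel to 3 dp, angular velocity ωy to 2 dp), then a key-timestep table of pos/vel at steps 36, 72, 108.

State at t = 0.5854 s:
  obj    pos=(+0.757,-0.362) vel=(+2.202,-1.392) ωy=+37.75

Key-timestep trajectory:
   step    t(s)  obj.x    obj.z    obj.vx   obj.vz 
     36  0.1463   +0.152  +0.020  +0.551  -0.348
     72  0.2927   +0.273  -0.057  +1.101  -0.696
    108  0.4390   +0.475  -0.184  +1.652  -1.044


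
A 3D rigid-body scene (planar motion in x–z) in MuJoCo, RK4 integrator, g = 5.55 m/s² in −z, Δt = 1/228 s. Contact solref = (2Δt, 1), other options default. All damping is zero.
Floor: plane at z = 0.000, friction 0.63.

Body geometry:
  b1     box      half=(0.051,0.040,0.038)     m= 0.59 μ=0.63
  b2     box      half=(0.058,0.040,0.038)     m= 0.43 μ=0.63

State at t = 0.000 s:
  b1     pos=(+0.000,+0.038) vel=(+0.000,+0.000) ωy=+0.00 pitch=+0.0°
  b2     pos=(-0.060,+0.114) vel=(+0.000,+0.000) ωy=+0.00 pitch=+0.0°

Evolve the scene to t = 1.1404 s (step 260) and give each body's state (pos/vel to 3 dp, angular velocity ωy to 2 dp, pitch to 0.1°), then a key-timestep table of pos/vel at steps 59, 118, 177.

State at t = 1.1404 s:
  b1     pos=(+0.000,+0.038) vel=(+0.000,+0.000) ωy=+0.00 pitch=+0.0°
  b2     pos=(-0.115,+0.058) vel=(+0.000,+0.000) ωy=+0.00 pitch=-90.0°

Key-timestep trajectory:
   step    t(s)  b1.x    b1.z    b1.vx   b1.vz   b2.x    b2.z    b2.vx   b2.vz 
     59  0.2588   +0.000  +0.038  +0.000  +0.000   -0.084  +0.097  -0.180  -0.259
    118  0.5175   +0.000  +0.038  +0.000  +0.000   -0.133  +0.067  -0.040  +0.012
    177  0.7763   +0.000  +0.038  +0.000  +0.000   -0.111  +0.060  +0.045  +0.032


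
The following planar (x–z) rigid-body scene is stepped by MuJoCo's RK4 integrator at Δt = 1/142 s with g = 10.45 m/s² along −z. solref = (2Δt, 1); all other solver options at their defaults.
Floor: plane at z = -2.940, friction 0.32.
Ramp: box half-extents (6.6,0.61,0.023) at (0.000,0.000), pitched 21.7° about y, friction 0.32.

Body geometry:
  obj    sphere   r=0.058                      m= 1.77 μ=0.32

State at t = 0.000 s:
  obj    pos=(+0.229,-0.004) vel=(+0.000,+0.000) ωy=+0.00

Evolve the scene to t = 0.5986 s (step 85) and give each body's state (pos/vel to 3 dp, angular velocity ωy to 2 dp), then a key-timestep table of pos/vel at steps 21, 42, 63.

State at t = 0.5986 s:
  obj    pos=(+0.689,-0.187) vel=(+1.535,-0.611) ωy=+28.47

Key-timestep trajectory:
   step    t(s)  obj.x    obj.z    obj.vx   obj.vz 
     21  0.1479   +0.257  -0.015  +0.379  -0.151
     42  0.2958   +0.341  -0.049  +0.759  -0.302
     63  0.4437   +0.481  -0.104  +1.138  -0.453


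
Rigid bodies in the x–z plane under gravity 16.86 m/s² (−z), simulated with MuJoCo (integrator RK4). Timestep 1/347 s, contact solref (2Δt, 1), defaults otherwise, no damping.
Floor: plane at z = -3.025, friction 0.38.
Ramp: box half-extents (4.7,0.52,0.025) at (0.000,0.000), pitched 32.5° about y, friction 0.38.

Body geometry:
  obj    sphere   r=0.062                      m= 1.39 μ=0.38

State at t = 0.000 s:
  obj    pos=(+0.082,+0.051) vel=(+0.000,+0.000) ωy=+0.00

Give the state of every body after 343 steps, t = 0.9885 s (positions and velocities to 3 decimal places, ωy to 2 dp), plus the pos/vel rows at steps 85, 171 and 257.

State at t = 0.9885 s:
  obj    pos=(+2.748,-1.648) vel=(+5.394,-3.437) ωy=+103.15

Key-timestep trajectory:
   step    t(s)  obj.x    obj.z    obj.vx   obj.vz 
     85  0.2450   +0.246  -0.053  +1.337  -0.852
    171  0.4928   +0.745  -0.371  +2.689  -1.713
    257  0.7406   +1.579  -0.903  +4.042  -2.575


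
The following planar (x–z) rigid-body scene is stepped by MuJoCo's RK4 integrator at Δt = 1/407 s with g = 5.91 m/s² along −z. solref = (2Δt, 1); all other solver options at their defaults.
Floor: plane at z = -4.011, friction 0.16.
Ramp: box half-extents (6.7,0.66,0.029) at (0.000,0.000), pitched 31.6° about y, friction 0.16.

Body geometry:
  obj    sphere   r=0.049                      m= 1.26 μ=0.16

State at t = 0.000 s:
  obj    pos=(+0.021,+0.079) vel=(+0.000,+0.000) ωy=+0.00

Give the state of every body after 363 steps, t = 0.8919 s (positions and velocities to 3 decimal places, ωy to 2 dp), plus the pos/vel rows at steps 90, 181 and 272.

State at t = 0.8919 s:
  obj    pos=(+0.797,-0.399) vel=(+1.736,-1.083) ωy=+36.54

Key-timestep trajectory:
   step    t(s)  obj.x    obj.z    obj.vx   obj.vz 
     90  0.2211   +0.069  +0.049  +0.430  -0.269
    181  0.4447   +0.214  -0.040  +0.869  -0.532
    272  0.6683   +0.457  -0.189  +1.299  -0.816


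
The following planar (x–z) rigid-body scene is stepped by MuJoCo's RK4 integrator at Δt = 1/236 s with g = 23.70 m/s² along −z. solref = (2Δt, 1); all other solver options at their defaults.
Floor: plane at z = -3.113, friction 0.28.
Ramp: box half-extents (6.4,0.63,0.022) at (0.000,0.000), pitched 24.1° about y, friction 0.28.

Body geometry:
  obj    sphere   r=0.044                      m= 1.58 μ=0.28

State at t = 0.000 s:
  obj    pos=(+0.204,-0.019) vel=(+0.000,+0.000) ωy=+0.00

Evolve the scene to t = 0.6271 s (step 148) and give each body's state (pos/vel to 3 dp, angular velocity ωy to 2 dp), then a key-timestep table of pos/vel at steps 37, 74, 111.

State at t = 0.6271 s:
  obj    pos=(+1.445,-0.574) vel=(+3.957,-1.770) ωy=+98.50

Key-timestep trajectory:
   step    t(s)  obj.x    obj.z    obj.vx   obj.vz 
     37  0.1568   +0.282  -0.054  +0.990  -0.443
     74  0.3136   +0.514  -0.158  +1.979  -0.885
    111  0.4703   +0.902  -0.331  +2.968  -1.328


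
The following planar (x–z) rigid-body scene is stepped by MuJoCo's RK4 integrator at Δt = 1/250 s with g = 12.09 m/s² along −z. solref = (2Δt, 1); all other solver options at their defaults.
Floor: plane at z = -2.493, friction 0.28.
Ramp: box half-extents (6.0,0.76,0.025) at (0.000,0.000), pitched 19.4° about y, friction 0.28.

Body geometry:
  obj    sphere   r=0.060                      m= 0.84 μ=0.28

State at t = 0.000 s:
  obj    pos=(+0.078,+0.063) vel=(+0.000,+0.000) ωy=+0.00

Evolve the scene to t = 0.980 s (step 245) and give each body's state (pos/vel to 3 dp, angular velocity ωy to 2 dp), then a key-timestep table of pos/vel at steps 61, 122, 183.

State at t = 0.980 s:
  obj    pos=(+1.377,-0.395) vel=(+2.652,-0.934) ωy=+46.85

Key-timestep trajectory:
   step    t(s)  obj.x    obj.z    obj.vx   obj.vz 
     61  0.2440   +0.159  +0.034  +0.660  -0.233
    122  0.4880   +0.400  -0.051  +1.320  -0.465
    183  0.7320   +0.803  -0.193  +1.981  -0.697


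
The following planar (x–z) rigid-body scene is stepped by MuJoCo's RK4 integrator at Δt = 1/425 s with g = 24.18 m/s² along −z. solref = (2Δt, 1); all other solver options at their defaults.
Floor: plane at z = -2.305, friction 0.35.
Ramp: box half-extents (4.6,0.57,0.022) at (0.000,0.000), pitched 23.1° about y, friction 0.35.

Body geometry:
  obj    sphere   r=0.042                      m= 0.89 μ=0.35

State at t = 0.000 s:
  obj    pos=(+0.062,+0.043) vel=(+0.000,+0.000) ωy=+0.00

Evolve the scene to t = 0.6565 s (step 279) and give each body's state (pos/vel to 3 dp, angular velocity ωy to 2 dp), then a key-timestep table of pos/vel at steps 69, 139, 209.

State at t = 0.6565 s:
  obj    pos=(+1.405,-0.530) vel=(+4.092,-1.745) ωy=+105.90

Key-timestep trajectory:
   step    t(s)  obj.x    obj.z    obj.vx   obj.vz 
     69  0.1624   +0.144  +0.008  +1.012  -0.432
    139  0.3271   +0.395  -0.099  +2.039  -0.870
    209  0.4918   +0.816  -0.278  +3.065  -1.307


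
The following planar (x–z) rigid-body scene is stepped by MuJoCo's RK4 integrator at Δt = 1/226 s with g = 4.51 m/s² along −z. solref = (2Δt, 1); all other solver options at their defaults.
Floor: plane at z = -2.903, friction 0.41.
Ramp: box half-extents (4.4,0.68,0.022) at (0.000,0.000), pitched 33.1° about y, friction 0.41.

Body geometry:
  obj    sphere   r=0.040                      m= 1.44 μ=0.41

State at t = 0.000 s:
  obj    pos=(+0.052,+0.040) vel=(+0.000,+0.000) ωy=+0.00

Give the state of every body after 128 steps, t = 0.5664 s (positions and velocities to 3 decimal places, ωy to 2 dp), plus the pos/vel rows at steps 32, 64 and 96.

State at t = 0.5664 s:
  obj    pos=(+0.288,-0.114) vel=(+0.835,-0.544) ωy=+24.90

Key-timestep trajectory:
   step    t(s)  obj.x    obj.z    obj.vx   obj.vz 
     32  0.1416   +0.067  +0.030  +0.209  -0.136
     64  0.2832   +0.111  +0.002  +0.417  -0.272
     96  0.4248   +0.185  -0.047  +0.626  -0.408


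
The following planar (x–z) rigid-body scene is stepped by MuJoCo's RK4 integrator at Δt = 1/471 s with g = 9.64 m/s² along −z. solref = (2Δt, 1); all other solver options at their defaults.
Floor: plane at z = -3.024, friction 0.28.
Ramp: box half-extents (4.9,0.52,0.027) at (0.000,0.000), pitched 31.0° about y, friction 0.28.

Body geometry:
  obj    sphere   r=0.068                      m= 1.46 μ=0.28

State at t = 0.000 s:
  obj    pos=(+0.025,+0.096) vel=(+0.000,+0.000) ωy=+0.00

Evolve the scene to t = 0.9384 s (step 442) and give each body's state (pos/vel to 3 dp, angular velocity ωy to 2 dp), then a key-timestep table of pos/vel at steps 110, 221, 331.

State at t = 0.9384 s:
  obj    pos=(+1.364,-0.708) vel=(+2.853,-1.714) ωy=+48.94

Key-timestep trajectory:
   step    t(s)  obj.x    obj.z    obj.vx   obj.vz 
    110  0.2335   +0.108  +0.046  +0.710  -0.427
    221  0.4692   +0.360  -0.105  +1.426  -0.857
    331  0.7028   +0.776  -0.355  +2.136  -1.284


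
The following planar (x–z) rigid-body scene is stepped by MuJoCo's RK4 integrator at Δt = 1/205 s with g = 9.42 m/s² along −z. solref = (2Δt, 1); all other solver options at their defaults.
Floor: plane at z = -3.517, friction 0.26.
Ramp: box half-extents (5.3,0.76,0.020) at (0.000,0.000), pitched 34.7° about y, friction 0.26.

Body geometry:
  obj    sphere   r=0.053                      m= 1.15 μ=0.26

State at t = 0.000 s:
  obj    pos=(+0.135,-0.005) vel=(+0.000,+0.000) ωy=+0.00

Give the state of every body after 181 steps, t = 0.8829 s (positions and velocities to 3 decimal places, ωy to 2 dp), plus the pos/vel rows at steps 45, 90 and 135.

State at t = 0.8829 s:
  obj    pos=(+1.363,-0.855) vel=(+2.781,-1.925) ωy=+63.79

Key-timestep trajectory:
   step    t(s)  obj.x    obj.z    obj.vx   obj.vz 
     45  0.2195   +0.211  -0.057  +0.692  -0.479
     90  0.4390   +0.439  -0.215  +1.383  -0.958
    135  0.6585   +0.818  -0.478  +2.074  -1.436


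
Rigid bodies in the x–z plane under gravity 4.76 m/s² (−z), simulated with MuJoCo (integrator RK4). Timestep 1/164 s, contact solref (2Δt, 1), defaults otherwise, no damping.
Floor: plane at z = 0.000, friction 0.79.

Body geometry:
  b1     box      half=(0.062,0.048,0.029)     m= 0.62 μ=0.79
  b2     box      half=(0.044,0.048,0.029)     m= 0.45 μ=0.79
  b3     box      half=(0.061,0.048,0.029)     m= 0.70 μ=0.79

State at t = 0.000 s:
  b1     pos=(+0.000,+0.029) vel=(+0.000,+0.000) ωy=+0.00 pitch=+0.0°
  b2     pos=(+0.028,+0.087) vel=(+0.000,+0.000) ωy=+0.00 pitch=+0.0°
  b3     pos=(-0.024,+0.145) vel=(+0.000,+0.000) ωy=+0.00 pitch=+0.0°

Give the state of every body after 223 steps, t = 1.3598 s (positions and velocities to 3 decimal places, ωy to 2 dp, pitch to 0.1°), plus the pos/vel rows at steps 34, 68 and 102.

State at t = 1.3598 s:
  b1     pos=(+0.000,+0.029) vel=(+0.000,+0.000) ωy=+0.00 pitch=+0.0°
  b2     pos=(+0.028,+0.087) vel=(+0.000,+0.000) ωy=+0.00 pitch=+0.0°
  b3     pos=(-0.163,+0.029) vel=(+0.000,+0.000) ωy=+0.00 pitch=+180.0°

Key-timestep trajectory:
   step    t(s)  b1.x    b1.z    b1.vx   b1.vz   b2.x    b2.z    b2.vx   b2.vz   b3.x    b3.z    b3.vx   b3.vz 
     34  0.2073   +0.000  +0.029  +0.000  +0.000   +0.028  +0.087  +0.000  +0.000   -0.035  +0.139  -0.111  -0.087
     68  0.4146   +0.000  +0.029  +0.000  +0.000   +0.028  +0.087  +0.000  +0.000   -0.066  +0.125  -0.182  -0.028
    102  0.6220   +0.000  +0.029  +0.000  +0.000   +0.028  +0.087  +0.000  +0.000   -0.119  +0.090  -0.306  -0.450


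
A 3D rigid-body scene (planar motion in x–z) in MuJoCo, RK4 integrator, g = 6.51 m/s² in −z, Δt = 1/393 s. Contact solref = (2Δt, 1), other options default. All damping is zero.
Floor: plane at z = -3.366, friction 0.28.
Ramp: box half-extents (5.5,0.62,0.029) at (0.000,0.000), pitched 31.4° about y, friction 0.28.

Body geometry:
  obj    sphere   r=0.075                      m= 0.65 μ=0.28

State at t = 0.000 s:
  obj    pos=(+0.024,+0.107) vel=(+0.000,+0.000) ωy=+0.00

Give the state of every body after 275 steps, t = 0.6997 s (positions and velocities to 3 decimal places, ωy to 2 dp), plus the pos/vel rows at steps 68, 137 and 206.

State at t = 0.6997 s:
  obj    pos=(+0.530,-0.202) vel=(+1.447,-0.883) ωy=+22.60

Key-timestep trajectory:
   step    t(s)  obj.x    obj.z    obj.vx   obj.vz 
     68  0.1730   +0.055  +0.088  +0.358  -0.218
    137  0.3486   +0.150  +0.030  +0.721  -0.440
    206  0.5242   +0.308  -0.066  +1.084  -0.662


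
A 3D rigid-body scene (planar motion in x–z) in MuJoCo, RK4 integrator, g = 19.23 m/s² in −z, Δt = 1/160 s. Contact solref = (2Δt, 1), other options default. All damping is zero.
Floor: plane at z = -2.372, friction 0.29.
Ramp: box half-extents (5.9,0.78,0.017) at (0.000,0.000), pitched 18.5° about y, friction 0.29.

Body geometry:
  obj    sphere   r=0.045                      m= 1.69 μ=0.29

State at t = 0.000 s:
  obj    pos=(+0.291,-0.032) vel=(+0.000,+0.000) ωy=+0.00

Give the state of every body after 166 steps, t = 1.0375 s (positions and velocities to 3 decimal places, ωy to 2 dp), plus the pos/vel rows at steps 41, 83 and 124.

State at t = 1.0375 s:
  obj    pos=(+2.516,-0.776) vel=(+4.288,-1.435) ωy=+100.47

Key-timestep trajectory:
   step    t(s)  obj.x    obj.z    obj.vx   obj.vz 
     41  0.2563   +0.427  -0.077  +1.059  -0.354
     83  0.5188   +0.847  -0.218  +2.144  -0.717
    124  0.7750   +1.532  -0.447  +3.203  -1.072


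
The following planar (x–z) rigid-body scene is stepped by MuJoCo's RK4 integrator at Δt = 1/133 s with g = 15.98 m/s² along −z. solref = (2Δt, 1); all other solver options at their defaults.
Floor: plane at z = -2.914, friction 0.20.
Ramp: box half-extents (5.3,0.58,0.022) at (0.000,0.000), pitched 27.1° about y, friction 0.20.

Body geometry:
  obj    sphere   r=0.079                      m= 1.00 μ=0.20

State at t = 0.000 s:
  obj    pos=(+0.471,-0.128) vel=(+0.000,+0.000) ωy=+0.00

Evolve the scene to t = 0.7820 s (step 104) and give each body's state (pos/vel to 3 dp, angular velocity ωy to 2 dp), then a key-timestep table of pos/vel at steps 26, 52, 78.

State at t = 0.7820 s:
  obj    pos=(+1.887,-0.852) vel=(+3.620,-1.853) ωy=+51.44

Key-timestep trajectory:
   step    t(s)  obj.x    obj.z    obj.vx   obj.vz 
     26  0.1955   +0.560  -0.173  +0.905  -0.463
     52  0.3910   +0.825  -0.309  +1.810  -0.926
     78  0.5865   +1.268  -0.535  +2.715  -1.389


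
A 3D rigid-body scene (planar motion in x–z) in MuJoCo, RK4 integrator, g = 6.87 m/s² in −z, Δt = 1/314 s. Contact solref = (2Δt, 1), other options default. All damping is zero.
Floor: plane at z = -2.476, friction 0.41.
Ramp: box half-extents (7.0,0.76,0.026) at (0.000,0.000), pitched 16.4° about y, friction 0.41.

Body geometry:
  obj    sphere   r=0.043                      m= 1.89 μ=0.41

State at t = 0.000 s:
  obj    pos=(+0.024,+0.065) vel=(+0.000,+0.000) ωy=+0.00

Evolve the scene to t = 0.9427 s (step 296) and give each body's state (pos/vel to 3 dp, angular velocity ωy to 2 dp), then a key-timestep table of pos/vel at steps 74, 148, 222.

State at t = 0.9427 s:
  obj    pos=(+0.615,-0.109) vel=(+1.253,-0.369) ωy=+30.37

Key-timestep trajectory:
   step    t(s)  obj.x    obj.z    obj.vx   obj.vz 
     74  0.2357   +0.061  +0.054  +0.313  -0.092
    148  0.4713   +0.172  +0.021  +0.627  -0.184
    222  0.7070   +0.356  -0.033  +0.940  -0.277


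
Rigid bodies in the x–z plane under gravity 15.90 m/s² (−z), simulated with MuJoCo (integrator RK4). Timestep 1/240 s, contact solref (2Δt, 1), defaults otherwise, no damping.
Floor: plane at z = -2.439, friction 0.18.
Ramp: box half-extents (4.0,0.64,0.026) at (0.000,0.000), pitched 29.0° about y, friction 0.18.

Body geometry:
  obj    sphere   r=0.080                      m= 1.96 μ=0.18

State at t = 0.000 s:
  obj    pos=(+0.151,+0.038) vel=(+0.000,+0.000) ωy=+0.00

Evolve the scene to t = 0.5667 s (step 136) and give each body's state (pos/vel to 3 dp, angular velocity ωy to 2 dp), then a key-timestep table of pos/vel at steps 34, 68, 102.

State at t = 0.5667 s:
  obj    pos=(+0.924,-0.391) vel=(+2.729,-1.513) ωy=+38.98

Key-timestep trajectory:
   step    t(s)  obj.x    obj.z    obj.vx   obj.vz 
     34  0.1417   +0.199  +0.011  +0.683  -0.378
     68  0.2833   +0.344  -0.070  +1.365  -0.757
    102  0.4250   +0.586  -0.204  +2.047  -1.135


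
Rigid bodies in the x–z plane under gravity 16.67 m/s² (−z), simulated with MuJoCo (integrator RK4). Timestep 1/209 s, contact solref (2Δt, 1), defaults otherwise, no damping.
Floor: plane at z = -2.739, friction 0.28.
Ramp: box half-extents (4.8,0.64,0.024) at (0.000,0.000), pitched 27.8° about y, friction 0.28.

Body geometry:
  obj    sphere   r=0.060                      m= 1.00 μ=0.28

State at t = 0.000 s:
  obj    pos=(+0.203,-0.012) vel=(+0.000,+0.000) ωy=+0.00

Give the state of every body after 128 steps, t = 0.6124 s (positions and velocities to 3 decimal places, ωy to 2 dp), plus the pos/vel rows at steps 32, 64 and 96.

State at t = 0.6124 s:
  obj    pos=(+1.124,-0.498) vel=(+3.009,-1.586) ωy=+56.67

Key-timestep trajectory:
   step    t(s)  obj.x    obj.z    obj.vx   obj.vz 
     32  0.1531   +0.261  -0.042  +0.752  -0.397
     64  0.3062   +0.433  -0.134  +1.505  -0.793
     96  0.4593   +0.721  -0.285  +2.257  -1.190


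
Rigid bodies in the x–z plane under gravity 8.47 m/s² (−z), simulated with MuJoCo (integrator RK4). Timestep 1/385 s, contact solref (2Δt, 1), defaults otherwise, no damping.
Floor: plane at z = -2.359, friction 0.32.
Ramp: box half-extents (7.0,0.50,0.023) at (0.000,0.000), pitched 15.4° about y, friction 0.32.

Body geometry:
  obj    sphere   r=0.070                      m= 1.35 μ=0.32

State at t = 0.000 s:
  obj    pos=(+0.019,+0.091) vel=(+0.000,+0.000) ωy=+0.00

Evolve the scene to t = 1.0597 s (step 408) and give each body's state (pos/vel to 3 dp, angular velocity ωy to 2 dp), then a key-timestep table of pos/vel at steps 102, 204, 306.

State at t = 1.0597 s:
  obj    pos=(+0.889,-0.148) vel=(+1.641,-0.452) ωy=+24.32

Key-timestep trajectory:
   step    t(s)  obj.x    obj.z    obj.vx   obj.vz 
    102  0.2649   +0.073  +0.076  +0.410  -0.113
    204  0.5299   +0.237  +0.031  +0.821  -0.226
    306  0.7948   +0.508  -0.044  +1.231  -0.339


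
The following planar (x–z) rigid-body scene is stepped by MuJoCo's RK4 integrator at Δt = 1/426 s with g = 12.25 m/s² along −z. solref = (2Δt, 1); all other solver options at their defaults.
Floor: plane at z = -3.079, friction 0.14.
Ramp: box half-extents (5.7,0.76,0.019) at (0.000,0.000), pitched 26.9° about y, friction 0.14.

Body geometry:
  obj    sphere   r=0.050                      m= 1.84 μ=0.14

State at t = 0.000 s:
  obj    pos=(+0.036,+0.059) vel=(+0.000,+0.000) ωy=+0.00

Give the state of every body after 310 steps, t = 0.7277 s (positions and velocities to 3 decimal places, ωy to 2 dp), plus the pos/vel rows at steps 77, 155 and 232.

State at t = 0.7277 s:
  obj    pos=(+0.984,-0.422) vel=(+2.605,-1.321) ωy=+55.60

Key-timestep trajectory:
   step    t(s)  obj.x    obj.z    obj.vx   obj.vz 
     77  0.1808   +0.095  +0.029  +0.649  -0.325
    155  0.3638   +0.273  -0.061  +1.305  -0.656
    232  0.5446   +0.567  -0.210  +1.949  -0.990


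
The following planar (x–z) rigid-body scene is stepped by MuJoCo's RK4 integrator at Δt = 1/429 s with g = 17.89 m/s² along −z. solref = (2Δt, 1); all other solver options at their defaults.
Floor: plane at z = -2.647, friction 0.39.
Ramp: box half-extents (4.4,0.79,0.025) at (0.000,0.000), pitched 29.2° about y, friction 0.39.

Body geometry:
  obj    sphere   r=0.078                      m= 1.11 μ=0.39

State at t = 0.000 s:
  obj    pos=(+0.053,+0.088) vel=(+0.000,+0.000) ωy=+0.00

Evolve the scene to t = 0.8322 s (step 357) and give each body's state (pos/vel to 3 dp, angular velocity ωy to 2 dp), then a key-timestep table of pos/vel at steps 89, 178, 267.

State at t = 0.8322 s:
  obj    pos=(+1.938,-0.965) vel=(+4.529,-2.531) ωy=+66.50

Key-timestep trajectory:
   step    t(s)  obj.x    obj.z    obj.vx   obj.vz 
     89  0.2075   +0.170  +0.023  +1.129  -0.631
    178  0.4149   +0.522  -0.174  +2.258  -1.262
    267  0.6224   +1.107  -0.501  +3.387  -1.893
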